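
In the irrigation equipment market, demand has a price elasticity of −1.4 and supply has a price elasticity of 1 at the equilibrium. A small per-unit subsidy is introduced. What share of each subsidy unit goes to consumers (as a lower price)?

For a small subsidy around the equilibrium, the benefit split depends on the relative slopes, which at a point are proportional to the elasticities.
Buyer share = εs/(εs + |εd|) = 1/(1 + 1.4) = 5/12; seller share = |εd|/(εs + |εd|) = 7/12.

Consumer share = 5/12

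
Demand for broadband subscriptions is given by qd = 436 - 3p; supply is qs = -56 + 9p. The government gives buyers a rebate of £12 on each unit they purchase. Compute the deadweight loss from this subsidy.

Deadweight loss = £162

Pre-subsidy: 436 - 3p = -56 + 9p gives p* = 41, q* = 313.
With the rebate, buyers effectively pay pb = ps − 12, where ps is the price sellers receive.
Demand in terms of ps becomes qd = 436 − 3(ps − 12) = 472 - 3ps. Setting this equal to supply: 472 - 3ps = -56 + 9ps, so ps = 44.
Buyers pay pb = 44 − 12 = 32; q' = -56 + 9·44 = 340.
The subsidy expands output by 340 − 313 = 27 past the efficient level; on those units the gap between marginal cost and willingness to pay runs from 0 up to 12.
DWL = ½ × 12 × 27 = 162.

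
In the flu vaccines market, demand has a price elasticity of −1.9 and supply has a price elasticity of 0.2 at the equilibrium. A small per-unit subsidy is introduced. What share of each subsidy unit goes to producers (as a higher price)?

Producer share = 19/21

For a small subsidy around the equilibrium, the benefit split depends on the relative slopes, which at a point are proportional to the elasticities.
Buyer share = εs/(εs + |εd|) = 0.2/(0.2 + 1.9) = 2/21; seller share = |εd|/(εs + |εd|) = 19/21.
So producers capture 19/21 of the subsidy.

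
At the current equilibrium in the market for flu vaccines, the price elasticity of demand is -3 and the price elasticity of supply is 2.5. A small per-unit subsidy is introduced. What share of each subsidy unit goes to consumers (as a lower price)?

For a small subsidy around the equilibrium, the benefit split depends on the relative slopes, which at a point are proportional to the elasticities.
Buyer share = εs/(εs + |εd|) = 2.5/(2.5 + 3) = 5/11; seller share = |εd|/(εs + |εd|) = 6/11.

Consumer share = 5/11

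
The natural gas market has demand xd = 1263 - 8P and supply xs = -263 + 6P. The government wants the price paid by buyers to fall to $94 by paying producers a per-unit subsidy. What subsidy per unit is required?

Required subsidy s = $35 per unit

At a buyer price of 94, quantity demanded is 1263 − 8·94 = 511.
Sellers supply 511 only when they receive Ps with -263 + 6·Ps = 511, i.e. Ps = 129.
s = Ps − Pb = 129 − 94 = 35.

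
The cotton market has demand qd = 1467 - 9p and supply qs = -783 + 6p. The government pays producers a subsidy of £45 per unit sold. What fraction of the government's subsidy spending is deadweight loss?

DWL / government spending = 9/31

Pre-subsidy: 1467 - 9p = -783 + 6p gives p* = 150, q* = 117.
With the subsidy, sellers receive ps = pb + 45 for each unit, where pb is the price buyers pay.
Supply in terms of pb becomes qs = -783 + 6(pb + 45) = -513 + 6pb. Setting this equal to demand: 1467 - 9pb = -513 + 6pb, so pb = 132.
Sellers receive ps = 132 + 45 = 177; q' = 1467 − 9·132 = 279.
ΔCS = ½(117 + 279)(150 − 132) = 3564; ΔPS = ½(117 + 279)(177 − 150) = 5346.
Government spending = 45 × 279 = 12555.
DWL = ½ × 45 × (279 − 117) = 3645; fraction = 3645 / 12555 = 9/31.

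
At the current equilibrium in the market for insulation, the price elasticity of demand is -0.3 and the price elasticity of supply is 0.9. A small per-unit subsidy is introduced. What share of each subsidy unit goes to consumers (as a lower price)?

For a small subsidy around the equilibrium, the benefit split depends on the relative slopes, which at a point are proportional to the elasticities.
Buyer share = εs/(εs + |εd|) = 0.9/(0.9 + 0.3) = 0.75; seller share = |εd|/(εs + |εd|) = 0.25.

Consumer share = 0.75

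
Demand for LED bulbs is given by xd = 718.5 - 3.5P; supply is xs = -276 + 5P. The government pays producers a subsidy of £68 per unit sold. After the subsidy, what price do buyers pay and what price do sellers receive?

Buyers pay £77; sellers receive £145

Pre-subsidy: 718.5 - 3.5P = -276 + 5P gives P* = 117, x* = 309.
With the subsidy, sellers receive Ps = Pb + 68 for each unit, where Pb is the price buyers pay.
Supply in terms of Pb becomes xs = -276 + 5(Pb + 68) = 64 + 5Pb. Setting this equal to demand: 718.5 - 3.5Pb = 64 + 5Pb, so Pb = 77.
Sellers receive Ps = 77 + 68 = 145; x' = 718.5 − 3.5·77 = 449.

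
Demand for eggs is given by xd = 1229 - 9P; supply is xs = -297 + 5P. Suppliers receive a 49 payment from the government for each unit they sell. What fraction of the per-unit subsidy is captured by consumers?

Consumer share = 5/14

Pre-subsidy: 1229 - 9P = -297 + 5P gives P* = 109, x* = 248.
With the subsidy, sellers receive Ps = Pb + 49 for each unit, where Pb is the price buyers pay.
Supply in terms of Pb becomes xs = -297 + 5(Pb + 49) = -52 + 5Pb. Setting this equal to demand: 1229 - 9Pb = -52 + 5Pb, so Pb = 91.5.
Sellers receive Ps = 91.5 + 49 = 140.5; x' = 1229 − 9·91.5 = 405.5.
Buyers' price falls by P* − Pb = 109 − 91.5 = 17.5; sellers' price rises by Ps − P* = 140.5 − 109 = 31.5.
So consumers capture 17.5/49 = 5/14 of each unit of subsidy.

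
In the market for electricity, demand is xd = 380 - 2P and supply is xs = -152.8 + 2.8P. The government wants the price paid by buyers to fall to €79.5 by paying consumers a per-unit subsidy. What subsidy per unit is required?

Required subsidy s = €54 per unit

At a buyer price of 79.5, quantity demanded is 380 − 2·79.5 = 221.
Sellers supply 221 only when they receive Ps with -152.8 + 2.8·Ps = 221, i.e. Ps = 133.5.
s = Ps − Pb = 133.5 − 79.5 = 54.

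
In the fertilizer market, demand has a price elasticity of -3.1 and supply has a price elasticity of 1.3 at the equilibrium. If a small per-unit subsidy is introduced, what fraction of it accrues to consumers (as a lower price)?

For a small subsidy around the equilibrium, the benefit split depends on the relative slopes, which at a point are proportional to the elasticities.
Buyer share = εs/(εs + |εd|) = 1.3/(1.3 + 3.1) = 13/44; seller share = |εd|/(εs + |εd|) = 31/44.

Consumer share = 13/44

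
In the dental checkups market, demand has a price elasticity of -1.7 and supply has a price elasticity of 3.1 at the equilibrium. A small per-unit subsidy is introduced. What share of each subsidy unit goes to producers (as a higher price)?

For a small subsidy around the equilibrium, the benefit split depends on the relative slopes, which at a point are proportional to the elasticities.
Buyer share = εs/(εs + |εd|) = 3.1/(3.1 + 1.7) = 31/48; seller share = |εd|/(εs + |εd|) = 17/48.
So producers capture 17/48 of the subsidy.

Producer share = 17/48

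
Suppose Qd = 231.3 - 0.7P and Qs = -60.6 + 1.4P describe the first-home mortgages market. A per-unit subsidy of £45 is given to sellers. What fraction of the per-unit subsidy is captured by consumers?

Pre-subsidy: 231.3 - 0.7P = -60.6 + 1.4P gives P* = 139, Q* = 134.
With the subsidy, sellers receive Ps = Pb + 45 for each unit, where Pb is the price buyers pay.
Supply in terms of Pb becomes Qs = -60.6 + 1.4(Pb + 45) = 2.4 + 1.4Pb. Setting this equal to demand: 231.3 - 0.7Pb = 2.4 + 1.4Pb, so Pb = 109.
Sellers receive Ps = 109 + 45 = 154; Q' = 231.3 − 0.7·109 = 155.
Buyers' price falls by P* − Pb = 139 − 109 = 30; sellers' price rises by Ps − P* = 154 − 139 = 15.
So consumers capture 30/45 = 2/3 of each unit of subsidy.

Consumer share = 2/3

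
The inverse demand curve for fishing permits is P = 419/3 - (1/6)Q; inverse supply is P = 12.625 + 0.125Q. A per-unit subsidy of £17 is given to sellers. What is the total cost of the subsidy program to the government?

Government cost = 58769/7

Pre-subsidy: 419/3 - (1/6)Q = 12.625 + 0.125Q gives Q* = 3049/7 and P* = 939/14.
With the subsidy, sellers receive Ps = Pb + 17 for each unit, where Pb is the price buyers pay.
On the curves, Pb = 419/3 - (1/6)Q and Ps = 12.625 + 0.125Q; the wedge Ps − Pb = 17 gives 12.625 + 0.125Q − (419/3 - (1/6)Q) = 17, so Q' = 3457/7.
Then Pb = 419/3 − (1/6)·(3457/7) = 803/14 and Ps = 12.625 + 0.125·(3457/7) = 1041/14.
Government outlay = subsidy × quantity = 17 × 3457/7 = 58769/7.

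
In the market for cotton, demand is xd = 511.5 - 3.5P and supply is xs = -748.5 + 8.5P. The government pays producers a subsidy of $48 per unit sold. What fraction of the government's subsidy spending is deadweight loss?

DWL / government spending = 119/526

Pre-subsidy: 511.5 - 3.5P = -748.5 + 8.5P gives P* = 105, x* = 144.
With the subsidy, sellers receive Ps = Pb + 48 for each unit, where Pb is the price buyers pay.
Supply in terms of Pb becomes xs = -748.5 + 8.5(Pb + 48) = -340.5 + 8.5Pb. Setting this equal to demand: 511.5 - 3.5Pb = -340.5 + 8.5Pb, so Pb = 71.
Sellers receive Ps = 71 + 48 = 119; x' = 511.5 − 3.5·71 = 263.
ΔCS = ½(144 + 263)(105 − 71) = 6919; ΔPS = ½(144 + 263)(119 − 105) = 2849.
Government spending = 48 × 263 = 12624.
DWL = ½ × 48 × (263 − 144) = 2856; fraction = 2856 / 12624 = 119/526.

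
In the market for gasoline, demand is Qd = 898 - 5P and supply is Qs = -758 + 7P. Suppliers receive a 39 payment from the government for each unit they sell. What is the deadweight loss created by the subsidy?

Deadweight loss = 2218.125

Pre-subsidy: 898 - 5P = -758 + 7P gives P* = 138, Q* = 208.
With the subsidy, sellers receive Ps = Pb + 39 for each unit, where Pb is the price buyers pay.
Supply in terms of Pb becomes Qs = -758 + 7(Pb + 39) = -485 + 7Pb. Setting this equal to demand: 898 - 5Pb = -485 + 7Pb, so Pb = 115.25.
Sellers receive Ps = 115.25 + 39 = 154.25; Q' = 898 − 5·115.25 = 321.75.
The subsidy expands output by 321.75 − 208 = 113.75 past the efficient level; on those units the gap between marginal cost and willingness to pay runs from 0 up to 39.
DWL = ½ × 39 × 113.75 = 2218.125.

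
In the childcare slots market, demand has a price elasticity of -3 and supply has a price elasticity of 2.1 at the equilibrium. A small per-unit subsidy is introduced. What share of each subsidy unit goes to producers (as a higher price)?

Producer share = 10/17

For a small subsidy around the equilibrium, the benefit split depends on the relative slopes, which at a point are proportional to the elasticities.
Buyer share = εs/(εs + |εd|) = 2.1/(2.1 + 3) = 7/17; seller share = |εd|/(εs + |εd|) = 10/17.
So producers capture 10/17 of the subsidy.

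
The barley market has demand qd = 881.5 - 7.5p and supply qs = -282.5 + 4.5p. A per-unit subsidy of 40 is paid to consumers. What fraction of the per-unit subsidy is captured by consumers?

Consumer share = 0.375

Pre-subsidy: 881.5 - 7.5p = -282.5 + 4.5p gives p* = 97, q* = 154.
With the rebate, buyers effectively pay pb = ps − 40, where ps is the price sellers receive.
Demand in terms of ps becomes qd = 881.5 − 7.5(ps − 40) = 1181.5 - 7.5ps. Setting this equal to supply: 1181.5 - 7.5ps = -282.5 + 4.5ps, so ps = 122.
Buyers pay pb = 122 − 40 = 82; q' = -282.5 + 4.5·122 = 266.5.
Buyers' price falls by p* − pb = 97 − 82 = 15; sellers' price rises by ps − p* = 122 − 97 = 25.
So consumers capture 15/40 = 0.375 of each unit of subsidy.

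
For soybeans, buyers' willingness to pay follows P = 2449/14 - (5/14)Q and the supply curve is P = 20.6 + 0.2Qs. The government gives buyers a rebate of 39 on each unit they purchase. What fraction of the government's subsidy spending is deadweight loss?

DWL / government spending = 35/347

Pre-subsidy: 2449/14 - (5/14)Q = 20.6 + 0.2Q gives Q* = 277 and P* = 76.
With the rebate, buyers effectively pay Pb = Ps − 39, where Ps is the price sellers receive.
On the curves, Pb = 2449/14 - (5/14)Q and Ps = 20.6 + 0.2Q; the wedge Ps − Pb = 39 gives 20.6 + 0.2Q − (2449/14 - (5/14)Q) = 39, so Q' = 347.
Then Pb = 2449/14 − (5/14)·347 = 51 and Ps = 20.6 + 0.2·347 = 90.
ΔCS = ½(277 + 347)(76 − 51) = 7800; ΔPS = ½(277 + 347)(90 − 76) = 4368.
Government spending = 39 × 347 = 13533.
DWL = ½ × 39 × (347 − 277) = 1365; fraction = 1365 / 13533 = 35/347.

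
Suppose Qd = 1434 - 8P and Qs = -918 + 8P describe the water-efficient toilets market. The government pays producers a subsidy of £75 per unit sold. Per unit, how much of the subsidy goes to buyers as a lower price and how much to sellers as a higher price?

Pre-subsidy: 1434 - 8P = -918 + 8P gives P* = 147, Q* = 258.
With the subsidy, sellers receive Ps = Pb + 75 for each unit, where Pb is the price buyers pay.
Supply in terms of Pb becomes Qs = -918 + 8(Pb + 75) = -318 + 8Pb. Setting this equal to demand: 1434 - 8Pb = -318 + 8Pb, so Pb = 109.5.
Sellers receive Ps = 109.5 + 75 = 184.5; Q' = 1434 − 8·109.5 = 558.
Buyers' price falls by P* − Pb = 147 − 109.5 = 37.5; sellers' price rises by Ps − P* = 184.5 − 147 = 37.5.

Buyers gain £37.5 per unit; sellers gain £37.5 per unit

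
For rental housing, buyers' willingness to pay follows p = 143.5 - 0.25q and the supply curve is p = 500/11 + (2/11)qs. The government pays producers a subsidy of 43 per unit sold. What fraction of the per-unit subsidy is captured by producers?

Pre-subsidy: 143.5 - 0.25q = 500/11 + (2/11)q gives q* = 4314/19 and p* = 1648/19.
With the subsidy, sellers receive ps = pb + 43 for each unit, where pb is the price buyers pay.
On the curves, pb = 143.5 - 0.25q and ps = 500/11 + (2/11)q; the wedge ps − pb = 43 gives 500/11 + (2/11)q − (143.5 - 0.25q) = 43, so q' = 6206/19.
Then pb = 143.5 − 0.25·(6206/19) = 1175/19 and ps = 500/11 + (2/11)·(6206/19) = 1992/19.
Buyers' price falls by p* − pb = 1648/19 − 1175/19 = 473/19; sellers' price rises by ps − p* = 1992/19 − 1648/19 = 344/19.
So producers capture (344/19)/43 = 8/19 of each unit of subsidy.

Producer share = 8/19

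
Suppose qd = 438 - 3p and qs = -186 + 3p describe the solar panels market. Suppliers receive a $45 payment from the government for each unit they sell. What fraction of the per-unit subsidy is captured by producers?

Producer share = 0.5

Pre-subsidy: 438 - 3p = -186 + 3p gives p* = 104, q* = 126.
With the subsidy, sellers receive ps = pb + 45 for each unit, where pb is the price buyers pay.
Supply in terms of pb becomes qs = -186 + 3(pb + 45) = -51 + 3pb. Setting this equal to demand: 438 - 3pb = -51 + 3pb, so pb = 81.5.
Sellers receive ps = 81.5 + 45 = 126.5; q' = 438 − 3·81.5 = 193.5.
Buyers' price falls by p* − pb = 104 − 81.5 = 22.5; sellers' price rises by ps − p* = 126.5 − 104 = 22.5.
So producers capture 22.5/45 = 0.5 of each unit of subsidy.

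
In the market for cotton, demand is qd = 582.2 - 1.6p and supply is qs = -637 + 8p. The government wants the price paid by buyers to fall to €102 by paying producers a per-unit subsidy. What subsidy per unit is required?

Required subsidy s = €30 per unit

At a buyer price of 102, quantity demanded is 582.2 − 1.6·102 = 419.
Sellers supply 419 only when they receive ps with -637 + 8·ps = 419, i.e. ps = 132.
s = ps − pb = 132 − 102 = 30.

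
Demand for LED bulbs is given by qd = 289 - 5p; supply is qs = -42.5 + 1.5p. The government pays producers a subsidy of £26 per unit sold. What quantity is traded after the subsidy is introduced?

q' = 64

Pre-subsidy: 289 - 5p = -42.5 + 1.5p gives p* = 51, q* = 34.
With the subsidy, sellers receive ps = pb + 26 for each unit, where pb is the price buyers pay.
Supply in terms of pb becomes qs = -42.5 + 1.5(pb + 26) = -3.5 + 1.5pb. Setting this equal to demand: 289 - 5pb = -3.5 + 1.5pb, so pb = 45.
Sellers receive ps = 45 + 26 = 71; q' = 289 − 5·45 = 64.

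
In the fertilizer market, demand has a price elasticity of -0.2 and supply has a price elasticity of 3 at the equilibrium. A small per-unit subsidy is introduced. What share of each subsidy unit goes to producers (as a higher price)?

Producer share = 0.0625

For a small subsidy around the equilibrium, the benefit split depends on the relative slopes, which at a point are proportional to the elasticities.
Buyer share = εs/(εs + |εd|) = 3/(3 + 0.2) = 0.9375; seller share = |εd|/(εs + |εd|) = 0.0625.
So producers capture 0.0625 of the subsidy.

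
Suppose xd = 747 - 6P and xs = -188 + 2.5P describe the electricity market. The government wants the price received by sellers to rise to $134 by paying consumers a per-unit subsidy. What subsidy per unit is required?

Required subsidy s = $34 per unit

At a seller price of 134, quantity supplied is -188 + 2.5·134 = 147.
Buyers absorb 147 only when they pay Pb with 747 − 6·Pb = 147, i.e. Pb = 100.
s = Ps − Pb = 134 − 100 = 34.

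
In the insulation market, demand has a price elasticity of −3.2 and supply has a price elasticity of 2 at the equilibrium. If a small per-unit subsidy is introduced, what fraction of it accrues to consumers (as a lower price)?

For a small subsidy around the equilibrium, the benefit split depends on the relative slopes, which at a point are proportional to the elasticities.
Buyer share = εs/(εs + |εd|) = 2/(2 + 3.2) = 5/13; seller share = |εd|/(εs + |εd|) = 8/13.

Consumer share = 5/13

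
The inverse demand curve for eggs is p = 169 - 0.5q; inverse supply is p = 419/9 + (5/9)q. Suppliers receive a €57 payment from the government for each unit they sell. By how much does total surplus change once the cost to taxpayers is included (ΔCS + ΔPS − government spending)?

Pre-subsidy: 169 - 0.5q = 419/9 + (5/9)q gives q* = 116 and p* = 111.
With the subsidy, sellers receive ps = pb + 57 for each unit, where pb is the price buyers pay.
On the curves, pb = 169 - 0.5q and ps = 419/9 + (5/9)q; the wedge ps − pb = 57 gives 419/9 + (5/9)q − (169 - 0.5q) = 57, so q' = 170.
Then pb = 169 − 0.5·170 = 84 and ps = 419/9 + (5/9)·170 = 141.
ΔCS = ½(116 + 170)(111 − 84) = 3861; ΔPS = ½(116 + 170)(141 − 111) = 4290.
Government spending = 57 × 170 = 9690.
Net change = 3861 + 4290 − 9690 = -1539. The loss equals the DWL triangle ½·57·54.

Net change in total surplus = -€1539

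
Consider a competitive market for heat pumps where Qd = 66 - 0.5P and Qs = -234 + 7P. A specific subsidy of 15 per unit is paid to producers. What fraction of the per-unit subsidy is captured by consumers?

Consumer share = 14/15

Pre-subsidy: 66 - 0.5P = -234 + 7P gives P* = 40, Q* = 46.
With the subsidy, sellers receive Ps = Pb + 15 for each unit, where Pb is the price buyers pay.
Supply in terms of Pb becomes Qs = -234 + 7(Pb + 15) = -129 + 7Pb. Setting this equal to demand: 66 - 0.5Pb = -129 + 7Pb, so Pb = 26.
Sellers receive Ps = 26 + 15 = 41; Q' = 66 − 0.5·26 = 53.
Buyers' price falls by P* − Pb = 40 − 26 = 14; sellers' price rises by Ps − P* = 41 − 40 = 1.
So consumers capture 14/15 = 14/15 of each unit of subsidy.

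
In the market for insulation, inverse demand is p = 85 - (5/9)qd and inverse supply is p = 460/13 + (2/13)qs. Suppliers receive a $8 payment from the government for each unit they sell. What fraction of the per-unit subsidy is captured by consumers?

Pre-subsidy: 85 - (5/9)q = 460/13 + (2/13)q gives q* = 5805/83 and p* = 3830/83.
With the subsidy, sellers receive ps = pb + 8 for each unit, where pb is the price buyers pay.
On the curves, pb = 85 - (5/9)q and ps = 460/13 + (2/13)q; the wedge ps − pb = 8 gives 460/13 + (2/13)q − (85 - (5/9)q) = 8, so q' = 6741/83.
Then pb = 85 − (5/9)·(6741/83) = 3310/83 and ps = 460/13 + (2/13)·(6741/83) = 3974/83.
Buyers' price falls by p* − pb = 3830/83 − 3310/83 = 520/83; sellers' price rises by ps − p* = 3974/83 − 3830/83 = 144/83.
So consumers capture (520/83)/8 = 65/83 of each unit of subsidy.

Consumer share = 65/83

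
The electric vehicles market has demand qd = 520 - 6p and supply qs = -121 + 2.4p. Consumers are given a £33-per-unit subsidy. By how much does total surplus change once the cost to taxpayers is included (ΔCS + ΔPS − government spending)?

Pre-subsidy: 520 - 6p = -121 + 2.4p gives p* = 3205/42, q* = 435/7.
With the rebate, buyers effectively pay pb = ps − 33, where ps is the price sellers receive.
Demand in terms of ps becomes qd = 520 − 6(ps − 33) = 718 - 6ps. Setting this equal to supply: 718 - 6ps = -121 + 2.4ps, so ps = 4195/42.
Buyers pay pb = 4195/42 − 33 = 2809/42; q' = -121 + 2.4·(4195/42) = 831/7.
ΔCS = ½(435/7 + 831/7)(3205/42 − 2809/42) = 41778/49; ΔPS = ½(435/7 + 831/7)(4195/42 − 3205/42) = 104445/49.
Government spending = 33 × 831/7 = 27423/7.
Net change = 41778/49 + 104445/49 − 27423/7 = -6534/7. The loss equals the DWL triangle ½·33·396/7.

Net change in total surplus = -6534/7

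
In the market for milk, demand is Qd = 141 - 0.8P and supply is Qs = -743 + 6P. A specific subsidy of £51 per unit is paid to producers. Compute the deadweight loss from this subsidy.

Deadweight loss = £918

Pre-subsidy: 141 - 0.8P = -743 + 6P gives P* = 130, Q* = 37.
With the subsidy, sellers receive Ps = Pb + 51 for each unit, where Pb is the price buyers pay.
Supply in terms of Pb becomes Qs = -743 + 6(Pb + 51) = -437 + 6Pb. Setting this equal to demand: 141 - 0.8Pb = -437 + 6Pb, so Pb = 85.
Sellers receive Ps = 85 + 51 = 136; Q' = 141 − 0.8·85 = 73.
The subsidy expands output by 73 − 37 = 36 past the efficient level; on those units the gap between marginal cost and willingness to pay runs from 0 up to 51.
DWL = ½ × 51 × 36 = 918.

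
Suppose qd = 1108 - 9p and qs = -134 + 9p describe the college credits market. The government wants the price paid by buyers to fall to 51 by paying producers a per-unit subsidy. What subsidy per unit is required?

Required subsidy s = 36 per unit

At a buyer price of 51, quantity demanded is 1108 − 9·51 = 649.
Sellers supply 649 only when they receive ps with -134 + 9·ps = 649, i.e. ps = 87.
s = ps − pb = 87 − 51 = 36.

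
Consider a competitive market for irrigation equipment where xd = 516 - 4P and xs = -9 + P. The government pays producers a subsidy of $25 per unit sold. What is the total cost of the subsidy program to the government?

Government cost = $2900

Pre-subsidy: 516 - 4P = -9 + P gives P* = 105, x* = 96.
With the subsidy, sellers receive Ps = Pb + 25 for each unit, where Pb is the price buyers pay.
Supply in terms of Pb becomes xs = -9 + 1(Pb + 25) = 16 + Pb. Setting this equal to demand: 516 - 4Pb = 16 + Pb, so Pb = 100.
Sellers receive Ps = 100 + 25 = 125; x' = 516 − 4·100 = 116.
Government outlay = subsidy × quantity = 25 × 116 = 2900.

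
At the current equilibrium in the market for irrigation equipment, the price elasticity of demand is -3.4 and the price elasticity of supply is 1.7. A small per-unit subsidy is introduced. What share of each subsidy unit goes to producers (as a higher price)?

For a small subsidy around the equilibrium, the benefit split depends on the relative slopes, which at a point are proportional to the elasticities.
Buyer share = εs/(εs + |εd|) = 1.7/(1.7 + 3.4) = 1/3; seller share = |εd|/(εs + |εd|) = 2/3.
So producers capture 2/3 of the subsidy.

Producer share = 2/3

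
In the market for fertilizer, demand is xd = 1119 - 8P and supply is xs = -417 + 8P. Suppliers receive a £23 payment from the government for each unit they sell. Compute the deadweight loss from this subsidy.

Deadweight loss = £1058

Pre-subsidy: 1119 - 8P = -417 + 8P gives P* = 96, x* = 351.
With the subsidy, sellers receive Ps = Pb + 23 for each unit, where Pb is the price buyers pay.
Supply in terms of Pb becomes xs = -417 + 8(Pb + 23) = -233 + 8Pb. Setting this equal to demand: 1119 - 8Pb = -233 + 8Pb, so Pb = 84.5.
Sellers receive Ps = 84.5 + 23 = 107.5; x' = 1119 − 8·84.5 = 443.
The subsidy expands output by 443 − 351 = 92 past the efficient level; on those units the gap between marginal cost and willingness to pay runs from 0 up to 23.
DWL = ½ × 23 × 92 = 1058.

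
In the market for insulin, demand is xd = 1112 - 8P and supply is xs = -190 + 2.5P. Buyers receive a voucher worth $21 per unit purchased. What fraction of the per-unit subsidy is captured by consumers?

Pre-subsidy: 1112 - 8P = -190 + 2.5P gives P* = 124, x* = 120.
With the rebate, buyers effectively pay Pb = Ps − 21, where Ps is the price sellers receive.
Demand in terms of Ps becomes xd = 1112 − 8(Ps − 21) = 1280 - 8Ps. Setting this equal to supply: 1280 - 8Ps = -190 + 2.5Ps, so Ps = 140.
Buyers pay Pb = 140 − 21 = 119; x' = -190 + 2.5·140 = 160.
Buyers' price falls by P* − Pb = 124 − 119 = 5; sellers' price rises by Ps − P* = 140 − 124 = 16.
So consumers capture 5/21 = 5/21 of each unit of subsidy.

Consumer share = 5/21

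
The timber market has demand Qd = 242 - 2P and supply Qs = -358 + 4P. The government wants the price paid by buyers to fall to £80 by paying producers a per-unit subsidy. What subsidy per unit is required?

At a buyer price of 80, quantity demanded is 242 − 2·80 = 82.
Sellers supply 82 only when they receive Ps with -358 + 4·Ps = 82, i.e. Ps = 110.
s = Ps − Pb = 110 − 80 = 30.

Required subsidy s = £30 per unit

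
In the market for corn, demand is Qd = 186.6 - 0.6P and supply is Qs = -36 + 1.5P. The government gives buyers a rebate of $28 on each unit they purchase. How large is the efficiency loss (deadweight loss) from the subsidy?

Pre-subsidy: 186.6 - 0.6P = -36 + 1.5P gives P* = 106, Q* = 123.
With the rebate, buyers effectively pay Pb = Ps − 28, where Ps is the price sellers receive.
Demand in terms of Ps becomes Qd = 186.6 − 0.6(Ps − 28) = 203.4 - 0.6Ps. Setting this equal to supply: 203.4 - 0.6Ps = -36 + 1.5Ps, so Ps = 114.
Buyers pay Pb = 114 − 28 = 86; Q' = -36 + 1.5·114 = 135.
The subsidy expands output by 135 − 123 = 12 past the efficient level; on those units the gap between marginal cost and willingness to pay runs from 0 up to 28.
DWL = ½ × 28 × 12 = 168.

Deadweight loss = $168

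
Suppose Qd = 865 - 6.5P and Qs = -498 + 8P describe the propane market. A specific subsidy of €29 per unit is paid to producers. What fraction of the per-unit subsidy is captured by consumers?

Consumer share = 16/29

Pre-subsidy: 865 - 6.5P = -498 + 8P gives P* = 94, Q* = 254.
With the subsidy, sellers receive Ps = Pb + 29 for each unit, where Pb is the price buyers pay.
Supply in terms of Pb becomes Qs = -498 + 8(Pb + 29) = -266 + 8Pb. Setting this equal to demand: 865 - 6.5Pb = -266 + 8Pb, so Pb = 78.
Sellers receive Ps = 78 + 29 = 107; Q' = 865 − 6.5·78 = 358.
Buyers' price falls by P* − Pb = 94 − 78 = 16; sellers' price rises by Ps − P* = 107 − 94 = 13.
So consumers capture 16/29 = 16/29 of each unit of subsidy.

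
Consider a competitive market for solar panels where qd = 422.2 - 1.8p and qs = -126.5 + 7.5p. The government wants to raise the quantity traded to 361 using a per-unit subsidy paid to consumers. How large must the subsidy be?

Required subsidy s = 31 per unit

At q = 361, invert demand for the buyer price: pb = (422.2 − 361)/1.8 = 34; invert supply for the seller price: ps = (361 − (-126.5))/7.5 = 65.
The subsidy must fill the gap: s = ps − pb = 65 − 34 = 31.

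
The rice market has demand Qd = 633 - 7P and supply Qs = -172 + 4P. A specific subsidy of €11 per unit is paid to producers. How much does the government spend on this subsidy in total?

Government cost = €1636

Pre-subsidy: 633 - 7P = -172 + 4P gives P* = 805/11, Q* = 1328/11.
With the subsidy, sellers receive Ps = Pb + 11 for each unit, where Pb is the price buyers pay.
Supply in terms of Pb becomes Qs = -172 + 4(Pb + 11) = -128 + 4Pb. Setting this equal to demand: 633 - 7Pb = -128 + 4Pb, so Pb = 761/11.
Sellers receive Ps = 761/11 + 11 = 882/11; Q' = 633 − 7·(761/11) = 1636/11.
Government outlay = subsidy × quantity = 11 × 1636/11 = 1636.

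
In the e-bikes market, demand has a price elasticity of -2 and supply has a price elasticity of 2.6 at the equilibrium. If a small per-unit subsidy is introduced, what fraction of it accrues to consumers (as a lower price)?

Consumer share = 13/23

For a small subsidy around the equilibrium, the benefit split depends on the relative slopes, which at a point are proportional to the elasticities.
Buyer share = εs/(εs + |εd|) = 2.6/(2.6 + 2) = 13/23; seller share = |εd|/(εs + |εd|) = 10/23.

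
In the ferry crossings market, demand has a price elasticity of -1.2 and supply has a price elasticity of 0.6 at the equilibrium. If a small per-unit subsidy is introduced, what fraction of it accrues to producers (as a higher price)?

Producer share = 2/3

For a small subsidy around the equilibrium, the benefit split depends on the relative slopes, which at a point are proportional to the elasticities.
Buyer share = εs/(εs + |εd|) = 0.6/(0.6 + 1.2) = 1/3; seller share = |εd|/(εs + |εd|) = 2/3.
So producers capture 2/3 of the subsidy.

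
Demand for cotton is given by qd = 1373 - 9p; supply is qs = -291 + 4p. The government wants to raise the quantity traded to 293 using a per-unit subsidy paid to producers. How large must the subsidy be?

Required subsidy s = 26 per unit

At q = 293, invert demand for the buyer price: pb = (1373 − 293)/9 = 120; invert supply for the seller price: ps = (293 − (-291))/4 = 146.
The subsidy must fill the gap: s = ps − pb = 146 − 120 = 26.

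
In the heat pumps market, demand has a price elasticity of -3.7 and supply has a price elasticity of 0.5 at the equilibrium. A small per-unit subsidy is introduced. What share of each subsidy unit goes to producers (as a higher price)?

For a small subsidy around the equilibrium, the benefit split depends on the relative slopes, which at a point are proportional to the elasticities.
Buyer share = εs/(εs + |εd|) = 0.5/(0.5 + 3.7) = 5/42; seller share = |εd|/(εs + |εd|) = 37/42.
So producers capture 37/42 of the subsidy.

Producer share = 37/42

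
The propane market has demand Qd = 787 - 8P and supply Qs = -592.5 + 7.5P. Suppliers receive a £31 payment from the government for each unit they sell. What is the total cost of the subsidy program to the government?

Government cost = £6045

Pre-subsidy: 787 - 8P = -592.5 + 7.5P gives P* = 89, Q* = 75.
With the subsidy, sellers receive Ps = Pb + 31 for each unit, where Pb is the price buyers pay.
Supply in terms of Pb becomes Qs = -592.5 + 7.5(Pb + 31) = -360 + 7.5Pb. Setting this equal to demand: 787 - 8Pb = -360 + 7.5Pb, so Pb = 74.
Sellers receive Ps = 74 + 31 = 105; Q' = 787 − 8·74 = 195.
Government outlay = subsidy × quantity = 31 × 195 = 6045.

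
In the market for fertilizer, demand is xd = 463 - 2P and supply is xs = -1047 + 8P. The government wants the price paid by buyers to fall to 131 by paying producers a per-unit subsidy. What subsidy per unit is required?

At a buyer price of 131, quantity demanded is 463 − 2·131 = 201.
Sellers supply 201 only when they receive Ps with -1047 + 8·Ps = 201, i.e. Ps = 156.
s = Ps − Pb = 156 − 131 = 25.

Required subsidy s = 25 per unit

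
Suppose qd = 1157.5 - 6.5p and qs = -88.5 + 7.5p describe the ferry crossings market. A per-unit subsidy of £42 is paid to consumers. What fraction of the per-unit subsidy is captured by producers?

Producer share = 13/28

Pre-subsidy: 1157.5 - 6.5p = -88.5 + 7.5p gives p* = 89, q* = 579.
With the rebate, buyers effectively pay pb = ps − 42, where ps is the price sellers receive.
Demand in terms of ps becomes qd = 1157.5 − 6.5(ps − 42) = 1430.5 - 6.5ps. Setting this equal to supply: 1430.5 - 6.5ps = -88.5 + 7.5ps, so ps = 108.5.
Buyers pay pb = 108.5 − 42 = 66.5; q' = -88.5 + 7.5·108.5 = 725.25.
Buyers' price falls by p* − pb = 89 − 66.5 = 22.5; sellers' price rises by ps − p* = 108.5 − 89 = 19.5.
So producers capture 19.5/42 = 13/28 of each unit of subsidy.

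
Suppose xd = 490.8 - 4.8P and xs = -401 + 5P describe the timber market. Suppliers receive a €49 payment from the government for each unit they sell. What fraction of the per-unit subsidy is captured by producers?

Producer share = 24/49

Pre-subsidy: 490.8 - 4.8P = -401 + 5P gives P* = 91, x* = 54.
With the subsidy, sellers receive Ps = Pb + 49 for each unit, where Pb is the price buyers pay.
Supply in terms of Pb becomes xs = -401 + 5(Pb + 49) = -156 + 5Pb. Setting this equal to demand: 490.8 - 4.8Pb = -156 + 5Pb, so Pb = 66.
Sellers receive Ps = 66 + 49 = 115; x' = 490.8 − 4.8·66 = 174.
Buyers' price falls by P* − Pb = 91 − 66 = 25; sellers' price rises by Ps − P* = 115 − 91 = 24.
So producers capture 24/49 = 24/49 of each unit of subsidy.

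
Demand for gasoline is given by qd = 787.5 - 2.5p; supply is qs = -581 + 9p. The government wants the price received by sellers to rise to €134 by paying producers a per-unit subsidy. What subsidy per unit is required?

Required subsidy s = €69 per unit

At a seller price of 134, quantity supplied is -581 + 9·134 = 625.
Buyers absorb 625 only when they pay pb with 787.5 − 2.5·pb = 625, i.e. pb = 65.
s = ps − pb = 134 − 65 = 69.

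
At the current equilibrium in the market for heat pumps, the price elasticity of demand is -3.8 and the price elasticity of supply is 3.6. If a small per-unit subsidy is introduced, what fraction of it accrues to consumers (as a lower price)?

Consumer share = 18/37

For a small subsidy around the equilibrium, the benefit split depends on the relative slopes, which at a point are proportional to the elasticities.
Buyer share = εs/(εs + |εd|) = 3.6/(3.6 + 3.8) = 18/37; seller share = |εd|/(εs + |εd|) = 19/37.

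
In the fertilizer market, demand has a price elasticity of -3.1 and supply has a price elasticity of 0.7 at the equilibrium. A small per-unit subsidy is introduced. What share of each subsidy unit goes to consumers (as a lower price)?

Consumer share = 7/38

For a small subsidy around the equilibrium, the benefit split depends on the relative slopes, which at a point are proportional to the elasticities.
Buyer share = εs/(εs + |εd|) = 0.7/(0.7 + 3.1) = 7/38; seller share = |εd|/(εs + |εd|) = 31/38.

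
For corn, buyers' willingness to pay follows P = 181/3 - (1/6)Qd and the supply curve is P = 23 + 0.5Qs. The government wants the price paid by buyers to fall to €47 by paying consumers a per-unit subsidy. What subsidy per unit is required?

Required subsidy s = €16 per unit

At a buyer price of 47, quantity demanded is 362 − 6·47 = 80.
Sellers supply 80 only when they receive Ps = 23 + 0.5·80 = 63.
s = Ps − Pb = 63 − 47 = 16.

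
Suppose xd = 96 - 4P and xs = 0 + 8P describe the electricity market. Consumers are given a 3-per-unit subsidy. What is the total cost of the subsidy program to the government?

Pre-subsidy: 96 - 4P = 0 + 8P gives P* = 8, x* = 64.
With the rebate, buyers effectively pay Pb = Ps − 3, where Ps is the price sellers receive.
Demand in terms of Ps becomes xd = 96 − 4(Ps − 3) = 108 - 4Ps. Setting this equal to supply: 108 - 4Ps = 0 + 8Ps, so Ps = 9.
Buyers pay Pb = 9 − 3 = 6; x' = 0 + 8·9 = 72.
Government outlay = subsidy × quantity = 3 × 72 = 216.

Government cost = 216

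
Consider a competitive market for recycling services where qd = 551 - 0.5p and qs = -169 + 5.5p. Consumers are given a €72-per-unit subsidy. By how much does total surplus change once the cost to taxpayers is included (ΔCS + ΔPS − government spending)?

Pre-subsidy: 551 - 0.5p = -169 + 5.5p gives p* = 120, q* = 491.
With the rebate, buyers effectively pay pb = ps − 72, where ps is the price sellers receive.
Demand in terms of ps becomes qd = 551 − 0.5(ps − 72) = 587 - 0.5ps. Setting this equal to supply: 587 - 0.5ps = -169 + 5.5ps, so ps = 126.
Buyers pay pb = 126 − 72 = 54; q' = -169 + 5.5·126 = 524.
ΔCS = ½(491 + 524)(120 − 54) = 33495; ΔPS = ½(491 + 524)(126 − 120) = 3045.
Government spending = 72 × 524 = 37728.
Net change = 33495 + 3045 − 37728 = -1188. The loss equals the DWL triangle ½·72·33.

Net change in total surplus = -€1188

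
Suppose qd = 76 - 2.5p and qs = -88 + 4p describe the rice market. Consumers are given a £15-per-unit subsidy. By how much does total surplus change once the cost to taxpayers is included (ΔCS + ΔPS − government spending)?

Pre-subsidy: 76 - 2.5p = -88 + 4p gives p* = 328/13, q* = 168/13.
With the rebate, buyers effectively pay pb = ps − 15, where ps is the price sellers receive.
Demand in terms of ps becomes qd = 76 − 2.5(ps − 15) = 113.5 - 2.5ps. Setting this equal to supply: 113.5 - 2.5ps = -88 + 4ps, so ps = 31.
Buyers pay pb = 31 − 15 = 16; q' = -88 + 4·31 = 36.
ΔCS = ½(168/13 + 36)(328/13 − 16) = 38160/169; ΔPS = ½(168/13 + 36)(31 − 328/13) = 23850/169.
Government spending = 15 × 36 = 540.
Net change = 38160/169 + 23850/169 − 540 = -2250/13. The loss equals the DWL triangle ½·15·300/13.

Net change in total surplus = -2250/13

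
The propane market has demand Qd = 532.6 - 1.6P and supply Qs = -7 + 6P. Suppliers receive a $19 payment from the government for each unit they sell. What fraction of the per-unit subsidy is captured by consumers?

Pre-subsidy: 532.6 - 1.6P = -7 + 6P gives P* = 71, Q* = 419.
With the subsidy, sellers receive Ps = Pb + 19 for each unit, where Pb is the price buyers pay.
Supply in terms of Pb becomes Qs = -7 + 6(Pb + 19) = 107 + 6Pb. Setting this equal to demand: 532.6 - 1.6Pb = 107 + 6Pb, so Pb = 56.
Sellers receive Ps = 56 + 19 = 75; Q' = 532.6 − 1.6·56 = 443.
Buyers' price falls by P* − Pb = 71 − 56 = 15; sellers' price rises by Ps − P* = 75 − 71 = 4.
So consumers capture 15/19 = 15/19 of each unit of subsidy.

Consumer share = 15/19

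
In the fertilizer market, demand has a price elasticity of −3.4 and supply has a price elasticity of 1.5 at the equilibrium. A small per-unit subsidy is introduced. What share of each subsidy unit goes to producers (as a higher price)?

For a small subsidy around the equilibrium, the benefit split depends on the relative slopes, which at a point are proportional to the elasticities.
Buyer share = εs/(εs + |εd|) = 1.5/(1.5 + 3.4) = 15/49; seller share = |εd|/(εs + |εd|) = 34/49.
So producers capture 34/49 of the subsidy.

Producer share = 34/49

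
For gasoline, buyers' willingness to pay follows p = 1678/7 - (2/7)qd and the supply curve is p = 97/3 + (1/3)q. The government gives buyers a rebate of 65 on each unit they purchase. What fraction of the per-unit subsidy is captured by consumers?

Pre-subsidy: 1678/7 - (2/7)q = 97/3 + (1/3)q gives q* = 335 and p* = 144.
With the rebate, buyers effectively pay pb = ps − 65, where ps is the price sellers receive.
On the curves, pb = 1678/7 - (2/7)q and ps = 97/3 + (1/3)q; the wedge ps − pb = 65 gives 97/3 + (1/3)q − (1678/7 - (2/7)q) = 65, so q' = 440.
Then pb = 1678/7 − (2/7)·440 = 114 and ps = 97/3 + (1/3)·440 = 179.
Buyers' price falls by p* − pb = 144 − 114 = 30; sellers' price rises by ps − p* = 179 − 144 = 35.
So consumers capture 30/65 = 6/13 of each unit of subsidy.

Consumer share = 6/13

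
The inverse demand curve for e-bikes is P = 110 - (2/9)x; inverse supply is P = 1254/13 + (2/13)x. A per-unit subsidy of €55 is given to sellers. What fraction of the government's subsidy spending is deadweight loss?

Pre-subsidy: 110 - (2/9)x = 1254/13 + (2/13)x gives x* = 36 and P* = 102.
With the subsidy, sellers receive Ps = Pb + 55 for each unit, where Pb is the price buyers pay.
On the curves, Pb = 110 - (2/9)x and Ps = 1254/13 + (2/13)x; the wedge Ps − Pb = 55 gives 1254/13 + (2/13)x − (110 - (2/9)x) = 55, so x' = 182.25.
Then Pb = 110 − (2/9)·182.25 = 69.5 and Ps = 1254/13 + (2/13)·182.25 = 124.5.
ΔCS = ½(36 + 182.25)(102 − 69.5) = 3546.5625; ΔPS = ½(36 + 182.25)(124.5 − 102) = 2455.3125.
Government spending = 55 × 182.25 = 10023.75.
DWL = ½ × 55 × (182.25 − 36) = 4021.875; fraction = 4021.875 / 10023.75 = 65/162.

DWL / government spending = 65/162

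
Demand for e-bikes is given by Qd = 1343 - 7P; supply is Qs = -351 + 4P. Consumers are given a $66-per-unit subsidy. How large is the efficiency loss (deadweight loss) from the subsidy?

Pre-subsidy: 1343 - 7P = -351 + 4P gives P* = 154, Q* = 265.
With the rebate, buyers effectively pay Pb = Ps − 66, where Ps is the price sellers receive.
Demand in terms of Ps becomes Qd = 1343 − 7(Ps − 66) = 1805 - 7Ps. Setting this equal to supply: 1805 - 7Ps = -351 + 4Ps, so Ps = 196.
Buyers pay Pb = 196 − 66 = 130; Q' = -351 + 4·196 = 433.
The subsidy expands output by 433 − 265 = 168 past the efficient level; on those units the gap between marginal cost and willingness to pay runs from 0 up to 66.
DWL = ½ × 66 × 168 = 5544.

Deadweight loss = $5544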